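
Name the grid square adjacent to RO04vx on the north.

RO05va

Latitude subsquare x = 23; +1 → 24, wraps to 0 = a, carry into square.
Latitude square 4; +1 → 5.
The longitude characters are unchanged.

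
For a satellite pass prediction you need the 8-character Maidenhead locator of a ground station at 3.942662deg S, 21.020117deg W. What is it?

Add 180° to longitude and 90° to latitude: 158.97988, 86.05734.
Field: 158.97988/20 → 7 → H, 86.05734/10 → 8 → I; chars HI.
Square: 18.97988/2 → 9, 6.05734/1 → 6; chars 96.
Subsquare: 0.97988/0.0833333 → 11 → l, 0.05734/0.0416667 → 1 → b; chars lb.
Extended square: 0.06322/0.00833333 → 7, 0.01567/0.00416667 → 3; chars 73.

HI96lb73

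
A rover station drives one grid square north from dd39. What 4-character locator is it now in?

Latitude square 9; +1 → 10, wraps to 0, carry into field.
Latitude field D = 3; +1 → 4 = E.
The longitude characters are unchanged.

DE30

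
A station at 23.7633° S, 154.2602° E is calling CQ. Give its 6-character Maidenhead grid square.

QG76df

Add 180° to longitude and 90° to latitude: 334.2602, 66.2367.
Field: 334.2602/20 → 16 → Q, 66.2367/10 → 6 → G; chars QG.
Square: 14.2602/2 → 7, 6.2367/1 → 6; chars 76.
Subsquare: 0.2602/0.0833333 → 3 → d, 0.2367/0.0416667 → 5 → f; chars df.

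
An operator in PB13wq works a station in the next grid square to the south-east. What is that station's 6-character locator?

PB13xp

Longitude subsquare w = 22; +1 → 23 = x.
Latitude subsquare q = 16; −1 → 15 = p.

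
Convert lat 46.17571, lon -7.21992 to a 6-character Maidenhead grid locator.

Add 180° to longitude and 90° to latitude: 172.7801, 136.1757.
Field: lon ⌊172.7801/20⌋ = 8 → I; lat ⌊136.1757/10⌋ = 13 → N.
Square: lon ⌊12.7801/2⌋ = 6; lat ⌊6.1757/1⌋ = 6.
Subsquare: lon ⌊0.7801/0.0833333⌋ = 9 → j; lat ⌊0.1757/0.0416667⌋ = 4 → e.

IN66je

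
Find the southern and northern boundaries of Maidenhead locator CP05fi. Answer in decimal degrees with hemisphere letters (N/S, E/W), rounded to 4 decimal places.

65.3333° N, 65.3750° N

Field C=2, P=15: +2·20° lon, +15·10° lat → SW at lon -140°, lat 60°.
Square 0, 5: +0·2° lon, +5·1° lat → SW at lon -140°, lat 65°.
Subsquare f=5, i=8: +5·0.0833333° lon, +8·0.0416667° lat → SW at lon -139.583°, lat 65.3333°.
Cell spans 0.0833333° lon × 0.0416667° lat.
south 65.3333° N, north 65.3750° N.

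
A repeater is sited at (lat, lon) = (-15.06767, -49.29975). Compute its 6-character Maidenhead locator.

Shift to the Maidenhead origin (180°W, 90°S): lon 130.7002, lat 74.9323.
Field (20°×10°, letters A–R): lon ⌊130.7002/20⌋ = 6 → G; lat ⌊74.9323/10⌋ = 7 → H.
Square (2°×1°, digits 0–9): lon ⌊10.7002/2⌋ = 5; lat ⌊4.9323/1⌋ = 4.
Subsquare (5′×2.5′, letters a–x): lon ⌊0.7002/0.0833333⌋ = 8 → i; lat ⌊0.9323/0.0416667⌋ = 22 → w.

GH54iw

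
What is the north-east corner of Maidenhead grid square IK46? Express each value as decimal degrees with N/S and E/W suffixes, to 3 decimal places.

Field I=8, K=10: +8·20° lon, +10·10° lat → SW at lon -20°, lat 10°.
Square 4, 6: +4·2° lon, +6·1° lat → SW at lon -12°, lat 16°.
Cell spans 2° lon × 1° lat. NE corner is SW corner plus one full cell.
latitude 17.000° N, longitude 10.000° W.

17.000° N, 10.000° W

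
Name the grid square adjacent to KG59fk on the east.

KG59gk

Longitude subsquare f = 5; +1 → 6 = g.
The latitude characters are unchanged.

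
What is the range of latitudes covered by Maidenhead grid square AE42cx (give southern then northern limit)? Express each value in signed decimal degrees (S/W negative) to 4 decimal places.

Field A=0, E=4: +0·20° lon, +4·10° lat → SW at lon -180°, lat -50°.
Square 4, 2: +4·2° lon, +2·1° lat → SW at lon -172°, lat -48°.
Subsquare c=2, x=23: +2·0.0833333° lon, +23·0.0416667° lat → SW at lon -171.833°, lat -47.0417°.
Cell spans 0.0833333° lon × 0.0416667° lat.
south -47.0417, north -47.0000.

-47.0417, -47.0000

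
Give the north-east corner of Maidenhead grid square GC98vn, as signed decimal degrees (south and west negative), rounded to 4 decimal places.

-61.4167, -40.1667

Field G=6, C=2: +6·20° lon, +2·10° lat → SW at lon -60°, lat -70°.
Square 9, 8: +9·2° lon, +8·1° lat → SW at lon -42°, lat -62°.
Subsquare v=21, n=13: +21·0.0833333° lon, +13·0.0416667° lat → SW at lon -40.25°, lat -61.4583°.
Cell spans 0.0833333° lon × 0.0416667° lat. NE corner is SW corner plus one full cell.
latitude -61.4167, longitude -40.1667.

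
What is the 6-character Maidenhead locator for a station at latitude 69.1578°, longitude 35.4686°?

KP79rd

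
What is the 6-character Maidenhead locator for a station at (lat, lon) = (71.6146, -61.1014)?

Shift to the Maidenhead origin (180°W, 90°S): lon 118.8986, lat 161.6146.
Field: 118.8986/20 → 5 → F, 161.6146/10 → 16 → Q; chars FQ.
Square: 18.8986/2 → 9, 1.6146/1 → 1; chars 91.
Subsquare: 0.8986/0.0833333 → 10 → k, 0.6146/0.0416667 → 14 → o; chars ko.

FQ91ko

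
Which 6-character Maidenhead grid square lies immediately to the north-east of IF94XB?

Longitude subsquare x = 23; +1 → 24, wraps to 0 = a, carry into square.
Longitude square 9; +1 → 10, wraps to 0, carry into field.
Longitude field I = 8; +1 → 9 = J.
Latitude subsquare b = 1; +1 → 2 = c.

JF04ac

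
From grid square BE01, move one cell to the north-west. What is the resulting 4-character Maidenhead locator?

AE92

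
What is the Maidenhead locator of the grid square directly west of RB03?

Longitude square 0; −1 → -1, wraps to 9, carry into field.
Longitude field R = 17; −1 → 16 = Q.
The latitude characters are unchanged.

QB93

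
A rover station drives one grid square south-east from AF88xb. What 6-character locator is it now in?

Longitude subsquare x = 23; +1 → 24, wraps to 0 = a, carry into square.
Longitude square 8; +1 → 9.
Latitude subsquare b = 1; −1 → 0 = a.

AF98aa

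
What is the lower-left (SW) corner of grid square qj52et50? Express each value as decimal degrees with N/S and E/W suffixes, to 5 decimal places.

2.79167° N, 150.37500° E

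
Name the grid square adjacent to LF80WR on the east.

LF80xr

Longitude subsquare w = 22; +1 → 23 = x.
The latitude characters are unchanged.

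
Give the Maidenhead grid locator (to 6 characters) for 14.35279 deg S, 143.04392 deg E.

QH15mp

Shift to the Maidenhead origin (180°W, 90°S): lon 323.0439, lat 75.6472.
Field: 323.0439/20 → 16 → Q, 75.6472/10 → 7 → H; chars QH.
Square: 3.0439/2 → 1, 5.6472/1 → 5; chars 15.
Subsquare: 1.0439/0.0833333 → 12 → m, 0.6472/0.0416667 → 15 → p; chars mp.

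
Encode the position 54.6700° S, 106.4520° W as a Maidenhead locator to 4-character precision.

Add 180° to longitude and 90° to latitude: 73.55, 35.33.
Field (20°×10°, letters A–R): lon ⌊73.55/20⌋ = 3 → D; lat ⌊35.33/10⌋ = 3 → D.
Square (2°×1°, digits 0–9): lon ⌊13.55/2⌋ = 6; lat ⌊5.33/1⌋ = 5.

DD65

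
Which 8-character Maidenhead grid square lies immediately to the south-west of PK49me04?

PK49le93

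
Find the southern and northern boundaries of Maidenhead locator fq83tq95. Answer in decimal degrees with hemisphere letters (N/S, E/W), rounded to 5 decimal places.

Field F=5, Q=16: +5·20° lon, +16·10° lat → SW at lon -80°, lat 70°.
Square 8, 3: +8·2° lon, +3·1° lat → SW at lon -64°, lat 73°.
Subsquare t=19, q=16: +19·0.0833333° lon, +16·0.0416667° lat → SW at lon -62.4167°, lat 73.6667°.
Extended square 9, 5: +9·0.00833333° lon, +5·0.00416667° lat → SW at lon -62.3417°, lat 73.6875°.
Cell spans 0.00833333° lon × 0.00416667° lat.
south 73.68750° N, north 73.69167° N.

73.68750° N, 73.69167° N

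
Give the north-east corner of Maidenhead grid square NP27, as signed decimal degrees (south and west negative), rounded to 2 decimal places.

68.00, 86.00

Field N=13, P=15: +13·20° lon, +15·10° lat → SW at lon 80°, lat 60°.
Square 2, 7: +2·2° lon, +7·1° lat → SW at lon 84°, lat 67°.
Cell spans 2° lon × 1° lat. NE corner is SW corner plus one full cell.
latitude 68.00, longitude 86.00.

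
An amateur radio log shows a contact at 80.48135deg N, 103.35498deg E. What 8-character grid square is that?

OR10ql25

Offset from 180°W / 90°S: lon 283.35498°, lat 170.48135°.
Field: lon ⌊283.35498/20⌋ = 14 → O; lat ⌊170.48135/10⌋ = 17 → R.
Square: lon ⌊3.35498/2⌋ = 1; lat ⌊0.48135/1⌋ = 0.
Subsquare: lon ⌊1.35498/0.0833333⌋ = 16 → q; lat ⌊0.48135/0.0416667⌋ = 11 → l.
Extended square: lon ⌊0.02165/0.00833333⌋ = 2; lat ⌊0.02302/0.00416667⌋ = 5.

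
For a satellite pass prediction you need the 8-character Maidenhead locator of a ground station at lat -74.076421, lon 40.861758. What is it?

Offset from 180°W / 90°S: lon 220.86176°, lat 15.92358°.
Field: lon ⌊220.86176/20⌋ = 11 → L; lat ⌊15.92358/10⌋ = 1 → B.
Square: lon ⌊0.86176/2⌋ = 0; lat ⌊5.92358/1⌋ = 5.
Subsquare: lon ⌊0.86176/0.0833333⌋ = 10 → k; lat ⌊0.92358/0.0416667⌋ = 22 → w.
Extended square: lon ⌊0.02842/0.00833333⌋ = 3; lat ⌊0.00691/0.00416667⌋ = 1.

LB05kw31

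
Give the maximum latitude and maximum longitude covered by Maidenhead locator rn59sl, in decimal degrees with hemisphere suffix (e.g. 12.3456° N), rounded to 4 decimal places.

Field R=17, N=13: +17·20° lon, +13·10° lat → SW at lon 160°, lat 40°.
Square 5, 9: +5·2° lon, +9·1° lat → SW at lon 170°, lat 49°.
Subsquare s=18, l=11: +18·0.0833333° lon, +11·0.0416667° lat → SW at lon 171.5°, lat 49.4583°.
Cell spans 0.0833333° lon × 0.0416667° lat. NE corner is SW corner plus one full cell.
latitude 49.5000° N, longitude 171.5833° E.

49.5000° N, 171.5833° E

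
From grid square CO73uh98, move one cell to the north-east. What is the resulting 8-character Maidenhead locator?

CO73vh09

Longitude extended square 9; +1 → 10, wraps to 0, carry into subsquare.
Longitude subsquare u = 20; +1 → 21 = v.
Latitude extended square 8; +1 → 9.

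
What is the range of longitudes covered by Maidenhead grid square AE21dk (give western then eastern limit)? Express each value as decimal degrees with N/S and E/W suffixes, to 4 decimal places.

175.7500° W, 175.6667° W

Field A=0, E=4: +0·20° lon, +4·10° lat → SW at lon -180°, lat -50°.
Square 2, 1: +2·2° lon, +1·1° lat → SW at lon -176°, lat -49°.
Subsquare d=3, k=10: +3·0.0833333° lon, +10·0.0416667° lat → SW at lon -175.75°, lat -48.5833°.
Cell spans 0.0833333° lon × 0.0416667° lat.
west 175.7500° W, east 175.6667° W.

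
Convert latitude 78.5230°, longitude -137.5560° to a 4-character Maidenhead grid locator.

Shift to the Maidenhead origin (180°W, 90°S): lon 42.44, lat 168.52.
Field: lon ⌊42.44/20⌋ = 2 → C; lat ⌊168.52/10⌋ = 16 → Q.
Square: lon ⌊2.44/2⌋ = 1; lat ⌊8.52/1⌋ = 8.

CQ18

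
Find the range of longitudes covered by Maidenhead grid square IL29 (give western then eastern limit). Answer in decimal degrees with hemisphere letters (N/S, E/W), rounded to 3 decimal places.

16.000° W, 14.000° W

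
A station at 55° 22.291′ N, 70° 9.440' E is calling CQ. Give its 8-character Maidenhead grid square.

Offset from 180°W / 90°S: lon 250.15733°, lat 145.37152°.
Field (20°×10°, letters A–R): 250.15733/20 → 12 → M, 145.37152/10 → 14 → O; chars MO.
Square (2°×1°, digits 0–9): 10.15733/2 → 5, 5.37152/1 → 5; chars 55.
Subsquare (5′×2.5′, letters a–x): 0.15733/0.0833333 → 1 → b, 0.37152/0.0416667 → 8 → i; chars bi.
Extended square (30″×15″, digits 0–9): 0.07400/0.00833333 → 8, 0.03818/0.00416667 → 9; chars 89.

MO55bi89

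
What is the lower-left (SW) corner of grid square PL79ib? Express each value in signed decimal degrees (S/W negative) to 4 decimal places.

Field P=15, L=11: +15·20° lon, +11·10° lat → SW at lon 120°, lat 20°.
Square 7, 9: +7·2° lon, +9·1° lat → SW at lon 134°, lat 29°.
Subsquare i=8, b=1: +8·0.0833333° lon, +1·0.0416667° lat → SW at lon 134.667°, lat 29.0417°.
latitude 29.0417, longitude 134.6667.

29.0417, 134.6667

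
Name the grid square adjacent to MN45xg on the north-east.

MN55ah

Longitude subsquare x = 23; +1 → 24, wraps to 0 = a, carry into square.
Longitude square 4; +1 → 5.
Latitude subsquare g = 6; +1 → 7 = h.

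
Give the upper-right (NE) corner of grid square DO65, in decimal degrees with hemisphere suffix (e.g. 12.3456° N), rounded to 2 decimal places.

56.00° N, 106.00° W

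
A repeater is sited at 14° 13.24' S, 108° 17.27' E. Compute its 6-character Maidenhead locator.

OH45ds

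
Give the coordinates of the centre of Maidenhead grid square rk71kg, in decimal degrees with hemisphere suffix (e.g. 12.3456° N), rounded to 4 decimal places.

11.2708° N, 174.8750° E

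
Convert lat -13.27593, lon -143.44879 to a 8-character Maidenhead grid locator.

BH86gr63

Offset from 180°W / 90°S: lon 36.55121°, lat 76.72407°.
Field: 36.55121/20 → 1 → B, 76.72407/10 → 7 → H; chars BH.
Square: 16.55121/2 → 8, 6.72407/1 → 6; chars 86.
Subsquare: 0.55121/0.0833333 → 6 → g, 0.72407/0.0416667 → 17 → r; chars gr.
Extended square: 0.05121/0.00833333 → 6, 0.01574/0.00416667 → 3; chars 63.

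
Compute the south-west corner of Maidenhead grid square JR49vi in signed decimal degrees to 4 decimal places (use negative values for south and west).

89.3333, 9.7500

Field J=9, R=17: +9·20° lon, +17·10° lat → SW at lon 0°, lat 80°.
Square 4, 9: +4·2° lon, +9·1° lat → SW at lon 8°, lat 89°.
Subsquare v=21, i=8: +21·0.0833333° lon, +8·0.0416667° lat → SW at lon 9.75°, lat 89.3333°.
latitude 89.3333, longitude 9.7500.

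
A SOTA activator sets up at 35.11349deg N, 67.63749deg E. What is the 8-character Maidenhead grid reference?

MM35tc67

Shift to the Maidenhead origin (180°W, 90°S): lon 247.63749, lat 125.11349.
Field: 247.63749/20 → 12 → M, 125.11349/10 → 12 → M; chars MM.
Square: 7.63749/2 → 3, 5.11349/1 → 5; chars 35.
Subsquare: 1.63749/0.0833333 → 19 → t, 0.11349/0.0416667 → 2 → c; chars tc.
Extended square: 0.05416/0.00833333 → 6, 0.03016/0.00416667 → 7; chars 67.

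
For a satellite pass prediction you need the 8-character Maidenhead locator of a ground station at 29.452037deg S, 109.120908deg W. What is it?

DG50kn51

Add 180° to longitude and 90° to latitude: 70.87909, 60.54796.
Field: 70.87909/20 → 3 → D, 60.54796/10 → 6 → G; chars DG.
Square: 10.87909/2 → 5, 0.54796/1 → 0; chars 50.
Subsquare: 0.87909/0.0833333 → 10 → k, 0.54796/0.0416667 → 13 → n; chars kn.
Extended square: 0.04576/0.00833333 → 5, 0.00630/0.00416667 → 1; chars 51.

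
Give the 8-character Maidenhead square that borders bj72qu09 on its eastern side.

Longitude extended square 0; +1 → 1.
The latitude characters are unchanged.

BJ72qu19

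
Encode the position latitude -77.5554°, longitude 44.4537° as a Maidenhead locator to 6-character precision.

LB22fk

Offset from 180°W / 90°S: lon 224.4537°, lat 12.4446°.
Field: 224.4537/20 → 11 → L, 12.4446/10 → 1 → B; chars LB.
Square: 4.4537/2 → 2, 2.4446/1 → 2; chars 22.
Subsquare: 0.4537/0.0833333 → 5 → f, 0.4446/0.0416667 → 10 → k; chars fk.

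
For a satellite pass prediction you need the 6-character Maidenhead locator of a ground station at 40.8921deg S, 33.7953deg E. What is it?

KE69vc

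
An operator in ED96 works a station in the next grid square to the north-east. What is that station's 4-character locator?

FD07

Longitude square 9; +1 → 10, wraps to 0, carry into field.
Longitude field E = 4; +1 → 5 = F.
Latitude square 6; +1 → 7.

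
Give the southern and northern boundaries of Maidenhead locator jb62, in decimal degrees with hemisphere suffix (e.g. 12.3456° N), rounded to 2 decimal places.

Field J=9, B=1: +9·20° lon, +1·10° lat → SW at lon 0°, lat -80°.
Square 6, 2: +6·2° lon, +2·1° lat → SW at lon 12°, lat -78°.
Cell spans 2° lon × 1° lat.
south 78.00° S, north 77.00° S.

78.00° S, 77.00° S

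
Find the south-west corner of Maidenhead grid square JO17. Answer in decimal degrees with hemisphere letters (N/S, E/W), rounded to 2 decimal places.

Field J=9, O=14: +9·20° lon, +14·10° lat → SW at lon 0°, lat 50°.
Square 1, 7: +1·2° lon, +7·1° lat → SW at lon 2°, lat 57°.
latitude 57.00° N, longitude 2.00° E.

57.00° N, 2.00° E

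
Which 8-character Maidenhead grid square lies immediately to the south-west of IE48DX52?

IE48dx41

Longitude extended square 5; −1 → 4.
Latitude extended square 2; −1 → 1.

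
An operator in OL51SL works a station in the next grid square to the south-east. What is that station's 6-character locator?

Longitude subsquare s = 18; +1 → 19 = t.
Latitude subsquare l = 11; −1 → 10 = k.

OL51tk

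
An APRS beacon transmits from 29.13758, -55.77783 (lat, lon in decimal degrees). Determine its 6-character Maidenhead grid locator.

Add 180° to longitude and 90° to latitude: 124.2222, 119.1376.
Field: 124.2222/20 → 6 → G, 119.1376/10 → 11 → L; chars GL.
Square: 4.2222/2 → 2, 9.1376/1 → 9; chars 29.
Subsquare: 0.2222/0.0833333 → 2 → c, 0.1376/0.0416667 → 3 → d; chars cd.

GL29cd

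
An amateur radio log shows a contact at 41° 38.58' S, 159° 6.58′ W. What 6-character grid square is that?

Add 180° to longitude and 90° to latitude: 20.8903, 48.3570.
Field: lon ⌊20.8903/20⌋ = 1 → B; lat ⌊48.3570/10⌋ = 4 → E.
Square: lon ⌊0.8903/2⌋ = 0; lat ⌊8.3570/1⌋ = 8.
Subsquare: lon ⌊0.8903/0.0833333⌋ = 10 → k; lat ⌊0.3570/0.0416667⌋ = 8 → i.

BE08ki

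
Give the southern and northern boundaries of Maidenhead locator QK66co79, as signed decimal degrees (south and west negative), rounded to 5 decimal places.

16.62083, 16.62500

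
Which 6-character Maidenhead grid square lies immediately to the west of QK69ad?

QK59xd

Longitude subsquare a = 0; −1 → -1, wraps to 23 = x, carry into square.
Longitude square 6; −1 → 5.
The latitude characters are unchanged.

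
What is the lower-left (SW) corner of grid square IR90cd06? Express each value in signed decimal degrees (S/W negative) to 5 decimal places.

80.15000, -1.83333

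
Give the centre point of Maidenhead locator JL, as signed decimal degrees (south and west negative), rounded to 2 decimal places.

25.00, 10.00

Field J=9, L=11: +9·20° lon, +11·10° lat → SW at lon 0°, lat 20°.
Cell spans 20° lon × 10° lat. Centre is SW corner plus half of each.
latitude 25.00, longitude 10.00.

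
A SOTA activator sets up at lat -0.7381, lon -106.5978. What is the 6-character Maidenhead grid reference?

DI69qg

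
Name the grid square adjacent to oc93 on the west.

OC83

Longitude square 9; −1 → 8.
The latitude characters are unchanged.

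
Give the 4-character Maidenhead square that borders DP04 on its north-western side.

Longitude square 0; −1 → -1, wraps to 9, carry into field.
Longitude field D = 3; −1 → 2 = C.
Latitude square 4; +1 → 5.

CP95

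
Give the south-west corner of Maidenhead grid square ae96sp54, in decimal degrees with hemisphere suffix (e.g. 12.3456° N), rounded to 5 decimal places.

43.35833° S, 160.45833° W

Field A=0, E=4: +0·20° lon, +4·10° lat → SW at lon -180°, lat -50°.
Square 9, 6: +9·2° lon, +6·1° lat → SW at lon -162°, lat -44°.
Subsquare s=18, p=15: +18·0.0833333° lon, +15·0.0416667° lat → SW at lon -160.5°, lat -43.375°.
Extended square 5, 4: +5·0.00833333° lon, +4·0.00416667° lat → SW at lon -160.458°, lat -43.3583°.
latitude 43.35833° S, longitude 160.45833° W.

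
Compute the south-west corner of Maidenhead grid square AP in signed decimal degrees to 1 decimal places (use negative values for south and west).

Field A=0, P=15: +0·20° lon, +15·10° lat → SW at lon -180°, lat 60°.
latitude 60.0, longitude -180.0.

60.0, -180.0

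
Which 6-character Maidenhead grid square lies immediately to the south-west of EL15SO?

EL15rn

Longitude subsquare s = 18; −1 → 17 = r.
Latitude subsquare o = 14; −1 → 13 = n.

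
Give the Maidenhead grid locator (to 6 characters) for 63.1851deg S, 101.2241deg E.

OC06ot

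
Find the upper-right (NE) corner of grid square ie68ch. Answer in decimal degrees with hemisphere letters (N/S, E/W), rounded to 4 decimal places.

41.6667° S, 7.7500° W

Field I=8, E=4: +8·20° lon, +4·10° lat → SW at lon -20°, lat -50°.
Square 6, 8: +6·2° lon, +8·1° lat → SW at lon -8°, lat -42°.
Subsquare c=2, h=7: +2·0.0833333° lon, +7·0.0416667° lat → SW at lon -7.83333°, lat -41.7083°.
Cell spans 0.0833333° lon × 0.0416667° lat. NE corner is SW corner plus one full cell.
latitude 41.6667° S, longitude 7.7500° W.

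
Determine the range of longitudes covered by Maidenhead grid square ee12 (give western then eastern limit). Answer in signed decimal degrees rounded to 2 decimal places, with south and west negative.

-98.00, -96.00

Field E=4, E=4: +4·20° lon, +4·10° lat → SW at lon -100°, lat -50°.
Square 1, 2: +1·2° lon, +2·1° lat → SW at lon -98°, lat -48°.
Cell spans 2° lon × 1° lat.
west -98.00, east -96.00.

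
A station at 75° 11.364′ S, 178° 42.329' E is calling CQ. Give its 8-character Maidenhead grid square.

Offset from 180°W / 90°S: lon 358.70548°, lat 14.81060°.
Field: lon ⌊358.70548/20⌋ = 17 → R; lat ⌊14.81060/10⌋ = 1 → B.
Square: lon ⌊18.70548/2⌋ = 9; lat ⌊4.81060/1⌋ = 4.
Subsquare: lon ⌊0.70548/0.0833333⌋ = 8 → i; lat ⌊0.81060/0.0416667⌋ = 19 → t.
Extended square: lon ⌊0.03882/0.00833333⌋ = 4; lat ⌊0.01893/0.00416667⌋ = 4.

RB94it44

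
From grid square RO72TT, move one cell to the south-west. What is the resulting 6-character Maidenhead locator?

RO72ss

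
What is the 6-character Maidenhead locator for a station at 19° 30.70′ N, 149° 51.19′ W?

BK59bm

Add 180° to longitude and 90° to latitude: 30.1468, 109.5117.
Field: 30.1468/20 → 1 → B, 109.5117/10 → 10 → K; chars BK.
Square: 10.1468/2 → 5, 9.5117/1 → 9; chars 59.
Subsquare: 0.1468/0.0833333 → 1 → b, 0.5117/0.0416667 → 12 → m; chars bm.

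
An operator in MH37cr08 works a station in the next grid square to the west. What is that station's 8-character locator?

Longitude extended square 0; −1 → -1, wraps to 9, carry into subsquare.
Longitude subsquare c = 2; −1 → 1 = b.
The latitude characters are unchanged.

MH37br98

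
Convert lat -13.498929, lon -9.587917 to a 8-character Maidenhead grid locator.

IH56em90

Add 180° to longitude and 90° to latitude: 170.41208, 76.50107.
Field (20°×10°, letters A–R): lon ⌊170.41208/20⌋ = 8 → I; lat ⌊76.50107/10⌋ = 7 → H.
Square (2°×1°, digits 0–9): lon ⌊10.41208/2⌋ = 5; lat ⌊6.50107/1⌋ = 6.
Subsquare (5′×2.5′, letters a–x): lon ⌊0.41208/0.0833333⌋ = 4 → e; lat ⌊0.50107/0.0416667⌋ = 12 → m.
Extended square (30″×15″, digits 0–9): lon ⌊0.07875/0.00833333⌋ = 9; lat ⌊0.00107/0.00416667⌋ = 0.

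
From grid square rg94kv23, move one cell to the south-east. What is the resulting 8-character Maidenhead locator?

Longitude extended square 2; +1 → 3.
Latitude extended square 3; −1 → 2.

RG94kv32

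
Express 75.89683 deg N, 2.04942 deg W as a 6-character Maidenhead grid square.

Add 180° to longitude and 90° to latitude: 177.9506, 165.8968.
Field: 177.9506/20 → 8 → I, 165.8968/10 → 16 → Q; chars IQ.
Square: 17.9506/2 → 8, 5.8968/1 → 5; chars 85.
Subsquare: 1.9506/0.0833333 → 23 → x, 0.8968/0.0416667 → 21 → v; chars xv.

IQ85xv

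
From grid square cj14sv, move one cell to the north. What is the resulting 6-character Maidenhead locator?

Latitude subsquare v = 21; +1 → 22 = w.
The longitude characters are unchanged.

CJ14sw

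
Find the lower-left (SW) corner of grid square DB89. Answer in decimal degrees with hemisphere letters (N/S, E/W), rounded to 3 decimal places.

Field D=3, B=1: +3·20° lon, +1·10° lat → SW at lon -120°, lat -80°.
Square 8, 9: +8·2° lon, +9·1° lat → SW at lon -104°, lat -71°.
latitude 71.000° S, longitude 104.000° W.

71.000° S, 104.000° W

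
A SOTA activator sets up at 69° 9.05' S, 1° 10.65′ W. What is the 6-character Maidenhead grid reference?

Offset from 180°W / 90°S: lon 178.8225°, lat 20.8492°.
Field: 178.8225/20 → 8 → I, 20.8492/10 → 2 → C; chars IC.
Square: 18.8225/2 → 9, 0.8492/1 → 0; chars 90.
Subsquare: 0.8225/0.0833333 → 9 → j, 0.8492/0.0416667 → 20 → u; chars ju.

IC90ju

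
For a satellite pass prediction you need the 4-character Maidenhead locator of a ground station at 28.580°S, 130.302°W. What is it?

CG41

Add 180° to longitude and 90° to latitude: 49.70, 61.42.
Field: 49.70/20 → 2 → C, 61.42/10 → 6 → G; chars CG.
Square: 9.70/2 → 4, 1.42/1 → 1; chars 41.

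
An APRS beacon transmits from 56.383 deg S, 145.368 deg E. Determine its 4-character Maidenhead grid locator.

QD23

Add 180° to longitude and 90° to latitude: 325.37, 33.62.
Field (20°×10°, letters A–R): lon ⌊325.37/20⌋ = 16 → Q; lat ⌊33.62/10⌋ = 3 → D.
Square (2°×1°, digits 0–9): lon ⌊5.37/2⌋ = 2; lat ⌊3.62/1⌋ = 3.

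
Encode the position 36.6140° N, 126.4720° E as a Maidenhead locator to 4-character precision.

PM36

Offset from 180°W / 90°S: lon 306.47°, lat 126.61°.
Field: lon ⌊306.47/20⌋ = 15 → P; lat ⌊126.61/10⌋ = 12 → M.
Square: lon ⌊6.47/2⌋ = 3; lat ⌊6.61/1⌋ = 6.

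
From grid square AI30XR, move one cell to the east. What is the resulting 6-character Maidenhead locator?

AI40ar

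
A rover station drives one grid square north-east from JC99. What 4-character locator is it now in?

KD00

Longitude square 9; +1 → 10, wraps to 0, carry into field.
Longitude field J = 9; +1 → 10 = K.
Latitude square 9; +1 → 10, wraps to 0, carry into field.
Latitude field C = 2; +1 → 3 = D.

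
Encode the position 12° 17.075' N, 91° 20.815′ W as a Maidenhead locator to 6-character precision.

EK42hg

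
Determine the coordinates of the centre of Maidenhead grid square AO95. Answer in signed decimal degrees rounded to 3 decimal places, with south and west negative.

55.500, -161.000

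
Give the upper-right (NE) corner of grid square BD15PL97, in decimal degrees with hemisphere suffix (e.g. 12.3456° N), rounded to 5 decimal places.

Field B=1, D=3: +1·20° lon, +3·10° lat → SW at lon -160°, lat -60°.
Square 1, 5: +1·2° lon, +5·1° lat → SW at lon -158°, lat -55°.
Subsquare p=15, l=11: +15·0.0833333° lon, +11·0.0416667° lat → SW at lon -156.75°, lat -54.5417°.
Extended square 9, 7: +9·0.00833333° lon, +7·0.00416667° lat → SW at lon -156.675°, lat -54.5125°.
Cell spans 0.00833333° lon × 0.00416667° lat. NE corner is SW corner plus one full cell.
latitude 54.50833° S, longitude 156.66667° W.

54.50833° S, 156.66667° W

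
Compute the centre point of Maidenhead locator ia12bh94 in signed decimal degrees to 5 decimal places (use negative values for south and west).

Field I=8, A=0: +8·20° lon, +0·10° lat → SW at lon -20°, lat -90°.
Square 1, 2: +1·2° lon, +2·1° lat → SW at lon -18°, lat -88°.
Subsquare b=1, h=7: +1·0.0833333° lon, +7·0.0416667° lat → SW at lon -17.9167°, lat -87.7083°.
Extended square 9, 4: +9·0.00833333° lon, +4·0.00416667° lat → SW at lon -17.8417°, lat -87.6917°.
Cell spans 0.00833333° lon × 0.00416667° lat. Centre is SW corner plus half of each.
latitude -87.68958, longitude -17.83750.

-87.68958, -17.83750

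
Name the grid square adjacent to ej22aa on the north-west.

EJ12xb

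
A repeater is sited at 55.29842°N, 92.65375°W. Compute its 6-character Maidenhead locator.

EO35qh

Shift to the Maidenhead origin (180°W, 90°S): lon 87.3462, lat 145.2984.
Field (20°×10°, letters A–R): lon ⌊87.3462/20⌋ = 4 → E; lat ⌊145.2984/10⌋ = 14 → O.
Square (2°×1°, digits 0–9): lon ⌊7.3462/2⌋ = 3; lat ⌊5.2984/1⌋ = 5.
Subsquare (5′×2.5′, letters a–x): lon ⌊1.3462/0.0833333⌋ = 16 → q; lat ⌊0.2984/0.0416667⌋ = 7 → h.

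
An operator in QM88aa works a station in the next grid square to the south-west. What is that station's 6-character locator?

QM77xx

Longitude subsquare a = 0; −1 → -1, wraps to 23 = x, carry into square.
Longitude square 8; −1 → 7.
Latitude subsquare a = 0; −1 → -1, wraps to 23 = x, carry into square.
Latitude square 8; −1 → 7.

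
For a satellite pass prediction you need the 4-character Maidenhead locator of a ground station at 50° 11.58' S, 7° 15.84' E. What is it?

JD39

Shift to the Maidenhead origin (180°W, 90°S): lon 187.26, lat 39.81.
Field: lon ⌊187.26/20⌋ = 9 → J; lat ⌊39.81/10⌋ = 3 → D.
Square: lon ⌊7.26/2⌋ = 3; lat ⌊9.81/1⌋ = 9.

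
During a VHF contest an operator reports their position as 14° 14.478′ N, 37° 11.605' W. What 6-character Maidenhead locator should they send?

HK14jf

Add 180° to longitude and 90° to latitude: 142.8066, 104.2413.
Field: lon ⌊142.8066/20⌋ = 7 → H; lat ⌊104.2413/10⌋ = 10 → K.
Square: lon ⌊2.8066/2⌋ = 1; lat ⌊4.2413/1⌋ = 4.
Subsquare: lon ⌊0.8066/0.0833333⌋ = 9 → j; lat ⌊0.2413/0.0416667⌋ = 5 → f.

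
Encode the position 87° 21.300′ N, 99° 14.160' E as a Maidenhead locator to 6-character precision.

Shift to the Maidenhead origin (180°W, 90°S): lon 279.2360, lat 177.3550.
Field (20°×10°, letters A–R): 279.2360/20 → 13 → N, 177.3550/10 → 17 → R; chars NR.
Square (2°×1°, digits 0–9): 19.2360/2 → 9, 7.3550/1 → 7; chars 97.
Subsquare (5′×2.5′, letters a–x): 1.2360/0.0833333 → 14 → o, 0.3550/0.0416667 → 8 → i; chars oi.

NR97oi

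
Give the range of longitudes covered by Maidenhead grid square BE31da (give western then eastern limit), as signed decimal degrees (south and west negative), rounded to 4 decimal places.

-153.7500, -153.6667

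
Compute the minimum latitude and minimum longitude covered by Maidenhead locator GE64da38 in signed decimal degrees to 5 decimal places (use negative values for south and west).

-45.96667, -47.72500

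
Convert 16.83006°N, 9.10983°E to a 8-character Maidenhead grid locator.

JK46nt39

Add 180° to longitude and 90° to latitude: 189.10983, 106.83006.
Field (20°×10°, letters A–R): lon ⌊189.10983/20⌋ = 9 → J; lat ⌊106.83006/10⌋ = 10 → K.
Square (2°×1°, digits 0–9): lon ⌊9.10983/2⌋ = 4; lat ⌊6.83006/1⌋ = 6.
Subsquare (5′×2.5′, letters a–x): lon ⌊1.10983/0.0833333⌋ = 13 → n; lat ⌊0.83006/0.0416667⌋ = 19 → t.
Extended square (30″×15″, digits 0–9): lon ⌊0.02650/0.00833333⌋ = 3; lat ⌊0.03839/0.00416667⌋ = 9.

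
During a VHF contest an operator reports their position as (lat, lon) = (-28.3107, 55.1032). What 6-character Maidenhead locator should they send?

Add 180° to longitude and 90° to latitude: 235.1032, 61.6893.
Field: lon ⌊235.1032/20⌋ = 11 → L; lat ⌊61.6893/10⌋ = 6 → G.
Square: lon ⌊15.1032/2⌋ = 7; lat ⌊1.6893/1⌋ = 1.
Subsquare: lon ⌊1.1032/0.0833333⌋ = 13 → n; lat ⌊0.6893/0.0416667⌋ = 16 → q.

LG71nq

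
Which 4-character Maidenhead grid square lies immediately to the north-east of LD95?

MD06

Longitude square 9; +1 → 10, wraps to 0, carry into field.
Longitude field L = 11; +1 → 12 = M.
Latitude square 5; +1 → 6.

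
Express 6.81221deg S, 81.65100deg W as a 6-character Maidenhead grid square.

EI93ee

Add 180° to longitude and 90° to latitude: 98.3490, 83.1878.
Field: lon ⌊98.3490/20⌋ = 4 → E; lat ⌊83.1878/10⌋ = 8 → I.
Square: lon ⌊18.3490/2⌋ = 9; lat ⌊3.1878/1⌋ = 3.
Subsquare: lon ⌊0.3490/0.0833333⌋ = 4 → e; lat ⌊0.1878/0.0416667⌋ = 4 → e.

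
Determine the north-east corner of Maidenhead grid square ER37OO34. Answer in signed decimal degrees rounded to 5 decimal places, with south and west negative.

Field E=4, R=17: +4·20° lon, +17·10° lat → SW at lon -100°, lat 80°.
Square 3, 7: +3·2° lon, +7·1° lat → SW at lon -94°, lat 87°.
Subsquare o=14, o=14: +14·0.0833333° lon, +14·0.0416667° lat → SW at lon -92.8333°, lat 87.5833°.
Extended square 3, 4: +3·0.00833333° lon, +4·0.00416667° lat → SW at lon -92.8083°, lat 87.6°.
Cell spans 0.00833333° lon × 0.00416667° lat. NE corner is SW corner plus one full cell.
latitude 87.60417, longitude -92.80000.

87.60417, -92.80000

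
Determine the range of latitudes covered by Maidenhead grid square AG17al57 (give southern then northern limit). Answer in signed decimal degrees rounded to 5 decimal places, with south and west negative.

-22.51250, -22.50833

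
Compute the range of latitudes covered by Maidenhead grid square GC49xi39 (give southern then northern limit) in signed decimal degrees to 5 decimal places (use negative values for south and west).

Field G=6, C=2: +6·20° lon, +2·10° lat → SW at lon -60°, lat -70°.
Square 4, 9: +4·2° lon, +9·1° lat → SW at lon -52°, lat -61°.
Subsquare x=23, i=8: +23·0.0833333° lon, +8·0.0416667° lat → SW at lon -50.0833°, lat -60.6667°.
Extended square 3, 9: +3·0.00833333° lon, +9·0.00416667° lat → SW at lon -50.0583°, lat -60.6292°.
Cell spans 0.00833333° lon × 0.00416667° lat.
south -60.62917, north -60.62500.

-60.62917, -60.62500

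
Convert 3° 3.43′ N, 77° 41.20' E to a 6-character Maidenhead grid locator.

MJ83ub

Offset from 180°W / 90°S: lon 257.6867°, lat 93.0572°.
Field: lon ⌊257.6867/20⌋ = 12 → M; lat ⌊93.0572/10⌋ = 9 → J.
Square: lon ⌊17.6867/2⌋ = 8; lat ⌊3.0572/1⌋ = 3.
Subsquare: lon ⌊1.6867/0.0833333⌋ = 20 → u; lat ⌊0.0572/0.0416667⌋ = 1 → b.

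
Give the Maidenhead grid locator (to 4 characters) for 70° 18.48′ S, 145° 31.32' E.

Add 180° to longitude and 90° to latitude: 325.52, 19.69.
Field (20°×10°, letters A–R): 325.52/20 → 16 → Q, 19.69/10 → 1 → B; chars QB.
Square (2°×1°, digits 0–9): 5.52/2 → 2, 9.69/1 → 9; chars 29.

QB29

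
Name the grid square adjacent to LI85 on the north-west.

LI76

Longitude square 8; −1 → 7.
Latitude square 5; +1 → 6.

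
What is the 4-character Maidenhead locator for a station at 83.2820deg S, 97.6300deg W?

EA16

Offset from 180°W / 90°S: lon 82.37°, lat 6.72°.
Field (20°×10°, letters A–R): lon ⌊82.37/20⌋ = 4 → E; lat ⌊6.72/10⌋ = 0 → A.
Square (2°×1°, digits 0–9): lon ⌊2.37/2⌋ = 1; lat ⌊6.72/1⌋ = 6.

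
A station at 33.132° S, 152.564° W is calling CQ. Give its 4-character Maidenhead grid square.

BF36

Add 180° to longitude and 90° to latitude: 27.44, 56.87.
Field: 27.44/20 → 1 → B, 56.87/10 → 5 → F; chars BF.
Square: 7.44/2 → 3, 6.87/1 → 6; chars 36.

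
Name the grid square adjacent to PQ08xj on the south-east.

PQ18ai

Longitude subsquare x = 23; +1 → 24, wraps to 0 = a, carry into square.
Longitude square 0; +1 → 1.
Latitude subsquare j = 9; −1 → 8 = i.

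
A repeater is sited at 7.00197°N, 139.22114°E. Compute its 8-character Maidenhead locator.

Shift to the Maidenhead origin (180°W, 90°S): lon 319.22114, lat 97.00197.
Field: 319.22114/20 → 15 → P, 97.00197/10 → 9 → J; chars PJ.
Square: 19.22114/2 → 9, 7.00197/1 → 7; chars 97.
Subsquare: 1.22114/0.0833333 → 14 → o, 0.00197/0.0416667 → 0 → a; chars oa.
Extended square: 0.05447/0.00833333 → 6, 0.00197/0.00416667 → 0; chars 60.

PJ97oa60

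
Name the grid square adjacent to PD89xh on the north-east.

PD99ai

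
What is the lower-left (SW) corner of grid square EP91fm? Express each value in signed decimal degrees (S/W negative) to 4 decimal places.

Field E=4, P=15: +4·20° lon, +15·10° lat → SW at lon -100°, lat 60°.
Square 9, 1: +9·2° lon, +1·1° lat → SW at lon -82°, lat 61°.
Subsquare f=5, m=12: +5·0.0833333° lon, +12·0.0416667° lat → SW at lon -81.5833°, lat 61.5°.
latitude 61.5000, longitude -81.5833.

61.5000, -81.5833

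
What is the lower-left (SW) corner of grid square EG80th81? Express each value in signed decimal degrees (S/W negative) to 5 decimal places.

Field E=4, G=6: +4·20° lon, +6·10° lat → SW at lon -100°, lat -30°.
Square 8, 0: +8·2° lon, +0·1° lat → SW at lon -84°, lat -30°.
Subsquare t=19, h=7: +19·0.0833333° lon, +7·0.0416667° lat → SW at lon -82.4167°, lat -29.7083°.
Extended square 8, 1: +8·0.00833333° lon, +1·0.00416667° lat → SW at lon -82.35°, lat -29.7042°.
latitude -29.70417, longitude -82.35000.

-29.70417, -82.35000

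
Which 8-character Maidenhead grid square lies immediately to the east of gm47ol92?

GM47pl02

Longitude extended square 9; +1 → 10, wraps to 0, carry into subsquare.
Longitude subsquare o = 14; +1 → 15 = p.
The latitude characters are unchanged.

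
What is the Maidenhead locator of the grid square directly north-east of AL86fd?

Longitude subsquare f = 5; +1 → 6 = g.
Latitude subsquare d = 3; +1 → 4 = e.

AL86ge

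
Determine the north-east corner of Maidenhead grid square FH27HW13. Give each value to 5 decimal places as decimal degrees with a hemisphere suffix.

Field F=5, H=7: +5·20° lon, +7·10° lat → SW at lon -80°, lat -20°.
Square 2, 7: +2·2° lon, +7·1° lat → SW at lon -76°, lat -13°.
Subsquare h=7, w=22: +7·0.0833333° lon, +22·0.0416667° lat → SW at lon -75.4167°, lat -12.0833°.
Extended square 1, 3: +1·0.00833333° lon, +3·0.00416667° lat → SW at lon -75.4083°, lat -12.0708°.
Cell spans 0.00833333° lon × 0.00416667° lat. NE corner is SW corner plus one full cell.
latitude 12.06667° S, longitude 75.40000° W.

12.06667° S, 75.40000° W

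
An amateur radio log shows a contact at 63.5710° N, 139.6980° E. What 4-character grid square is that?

Offset from 180°W / 90°S: lon 319.70°, lat 153.57°.
Field: 319.70/20 → 15 → P, 153.57/10 → 15 → P; chars PP.
Square: 19.70/2 → 9, 3.57/1 → 3; chars 93.

PP93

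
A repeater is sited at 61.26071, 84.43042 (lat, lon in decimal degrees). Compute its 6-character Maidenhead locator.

Shift to the Maidenhead origin (180°W, 90°S): lon 264.4304, lat 151.2607.
Field: lon ⌊264.4304/20⌋ = 13 → N; lat ⌊151.2607/10⌋ = 15 → P.
Square: lon ⌊4.4304/2⌋ = 2; lat ⌊1.2607/1⌋ = 1.
Subsquare: lon ⌊0.4304/0.0833333⌋ = 5 → f; lat ⌊0.2607/0.0416667⌋ = 6 → g.

NP21fg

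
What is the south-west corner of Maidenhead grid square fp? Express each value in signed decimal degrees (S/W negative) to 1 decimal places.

Field F=5, P=15: +5·20° lon, +15·10° lat → SW at lon -80°, lat 60°.
latitude 60.0, longitude -80.0.

60.0, -80.0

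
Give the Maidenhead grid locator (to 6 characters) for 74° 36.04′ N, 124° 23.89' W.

Offset from 180°W / 90°S: lon 55.6018°, lat 164.6007°.
Field (20°×10°, letters A–R): lon ⌊55.6018/20⌋ = 2 → C; lat ⌊164.6007/10⌋ = 16 → Q.
Square (2°×1°, digits 0–9): lon ⌊15.6018/2⌋ = 7; lat ⌊4.6007/1⌋ = 4.
Subsquare (5′×2.5′, letters a–x): lon ⌊1.6018/0.0833333⌋ = 19 → t; lat ⌊0.6007/0.0416667⌋ = 14 → o.

CQ74to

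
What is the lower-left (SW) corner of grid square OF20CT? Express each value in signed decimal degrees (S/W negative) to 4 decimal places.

-39.2083, 104.1667

Field O=14, F=5: +14·20° lon, +5·10° lat → SW at lon 100°, lat -40°.
Square 2, 0: +2·2° lon, +0·1° lat → SW at lon 104°, lat -40°.
Subsquare c=2, t=19: +2·0.0833333° lon, +19·0.0416667° lat → SW at lon 104.167°, lat -39.2083°.
latitude -39.2083, longitude 104.1667.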